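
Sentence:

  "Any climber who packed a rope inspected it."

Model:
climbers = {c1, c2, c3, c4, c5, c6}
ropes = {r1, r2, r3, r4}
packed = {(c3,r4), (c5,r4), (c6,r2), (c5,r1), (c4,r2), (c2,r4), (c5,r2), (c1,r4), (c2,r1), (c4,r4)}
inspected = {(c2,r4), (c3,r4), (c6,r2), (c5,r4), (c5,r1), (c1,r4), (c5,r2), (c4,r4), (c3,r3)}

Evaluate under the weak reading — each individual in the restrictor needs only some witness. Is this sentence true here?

True

"it" takes "a rope" as antecedent — a donkey pronoun bound across the clause boundary.
Weak reading: every climber c with some packed-rope has at least one packed-rope r such that inspected(c,r).
Per climber: c1:✓  c2:✓  c3:✓  c4:✓  c5:✓  c6:✓
Every climber in the restrictor has a witness.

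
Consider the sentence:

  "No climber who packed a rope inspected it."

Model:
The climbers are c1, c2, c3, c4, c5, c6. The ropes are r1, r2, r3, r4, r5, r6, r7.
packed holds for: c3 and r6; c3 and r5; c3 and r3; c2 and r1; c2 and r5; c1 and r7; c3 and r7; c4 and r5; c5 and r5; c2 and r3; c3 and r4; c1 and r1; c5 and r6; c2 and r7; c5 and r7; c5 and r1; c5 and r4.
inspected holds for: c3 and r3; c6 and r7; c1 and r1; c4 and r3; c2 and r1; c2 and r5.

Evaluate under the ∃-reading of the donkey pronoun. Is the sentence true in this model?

False

"it" takes "a rope" as antecedent — a donkey pronoun bound across the clause boundary.
Truth condition: for no (c,r) with packed(c,r) does inspected(c,r) hold.
Restrictor pairs — does the scope hold? (c1,r1):holds  (c1,r7):fails  (c2,r1):holds  (c2,r3):fails  (c2,r5):holds  (c2,r7):fails  (c3,r3):holds  (c3,r4):fails  (c3,r5):fails  (c3,r6):fails  (c3,r7):fails  (c4,r5):fails  (c5,r1):fails  (c5,r4):fails  (c5,r5):fails  (c5,r6):fails  (c5,r7):fails
Scope holds for 4 pair(s), so the sentence is false.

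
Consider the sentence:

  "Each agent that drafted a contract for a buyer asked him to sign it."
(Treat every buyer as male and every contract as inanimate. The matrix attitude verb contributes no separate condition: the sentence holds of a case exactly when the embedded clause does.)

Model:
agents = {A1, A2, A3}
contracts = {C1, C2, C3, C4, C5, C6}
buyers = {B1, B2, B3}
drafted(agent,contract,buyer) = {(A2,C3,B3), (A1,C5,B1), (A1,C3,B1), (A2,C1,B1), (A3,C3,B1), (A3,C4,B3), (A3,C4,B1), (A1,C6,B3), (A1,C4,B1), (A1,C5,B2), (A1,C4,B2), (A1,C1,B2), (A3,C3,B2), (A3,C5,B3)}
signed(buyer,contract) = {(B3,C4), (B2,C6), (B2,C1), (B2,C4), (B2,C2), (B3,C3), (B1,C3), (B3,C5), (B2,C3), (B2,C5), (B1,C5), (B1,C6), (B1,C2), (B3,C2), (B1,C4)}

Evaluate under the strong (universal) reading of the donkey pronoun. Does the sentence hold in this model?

False

"him" takes "a buyer" as antecedent and "it" takes "a contract"; both are donkey pronouns co-varying with the restrictor.
Strong reading: for every (a,c,b) with drafted(a,c,b), signed(b,c).
Restrictor triples: (A1,C1,B2)→signed(B2,C1) ✓  (A1,C3,B1)→signed(B1,C3) ✓  (A1,C4,B1)→signed(B1,C4) ✓  (A1,C4,B2)→signed(B2,C4) ✓  (A1,C5,B1)→signed(B1,C5) ✓  (A1,C5,B2)→signed(B2,C5) ✓  (A1,C6,B3)→signed(B3,C6) ✗  (A2,C1,B1)→signed(B1,C1) ✗  (A2,C3,B3)→signed(B3,C3) ✓  (A3,C3,B1)→signed(B1,C3) ✓  (A3,C3,B2)→signed(B2,C3) ✓  (A3,C4,B1)→signed(B1,C4) ✓  (A3,C4,B3)→signed(B3,C4) ✓  (A3,C5,B3)→signed(B3,C5) ✓
Counterexample: (A1,C6,B3) — signed(B3,C6) does not hold.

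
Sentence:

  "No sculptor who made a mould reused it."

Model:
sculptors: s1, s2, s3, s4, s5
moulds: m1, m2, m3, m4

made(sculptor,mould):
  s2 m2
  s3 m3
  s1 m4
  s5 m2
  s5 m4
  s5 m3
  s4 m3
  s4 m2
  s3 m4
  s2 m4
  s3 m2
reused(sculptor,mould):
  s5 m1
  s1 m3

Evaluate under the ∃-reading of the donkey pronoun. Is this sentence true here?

True

"it" takes "a mould" as antecedent — a donkey pronoun bound across the clause boundary.
Truth condition: for no (s,m) with made(s,m) does reused(s,m) hold.
Restrictor pairs — does the scope hold? (s1,m4):fails  (s2,m2):fails  (s2,m4):fails  (s3,m2):fails  (s3,m3):fails  (s3,m4):fails  (s4,m2):fails  (s4,m3):fails  (s5,m2):fails  (s5,m3):fails  (s5,m4):fails
Scope holds for no restrictor pair, so the sentence is true.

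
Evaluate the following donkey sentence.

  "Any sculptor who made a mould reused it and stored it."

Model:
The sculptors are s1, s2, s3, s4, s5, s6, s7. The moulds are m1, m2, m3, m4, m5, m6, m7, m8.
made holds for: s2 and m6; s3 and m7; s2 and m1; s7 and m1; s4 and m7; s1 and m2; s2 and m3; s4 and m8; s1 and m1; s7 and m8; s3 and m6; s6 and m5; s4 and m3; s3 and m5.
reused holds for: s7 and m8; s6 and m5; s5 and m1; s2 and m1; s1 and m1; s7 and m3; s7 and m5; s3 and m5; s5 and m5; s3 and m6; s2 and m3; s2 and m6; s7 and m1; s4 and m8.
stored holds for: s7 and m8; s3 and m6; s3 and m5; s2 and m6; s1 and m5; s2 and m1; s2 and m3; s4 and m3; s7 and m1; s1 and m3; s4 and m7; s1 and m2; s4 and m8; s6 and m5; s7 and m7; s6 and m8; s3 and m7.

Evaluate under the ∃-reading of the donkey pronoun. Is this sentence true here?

False

"it" takes "a mould" as antecedent — a donkey pronoun bound across the clause boundary.
Weak reading: every sculptor s with some made-mould has at least one made-mould m such that reused(s,m) ∧ stored(s,m).
Per sculptor: s1:✗  s2:✓  s3:✓  s4:✓  s6:✓  s7:✓
s1 has no witness among its made-moulds.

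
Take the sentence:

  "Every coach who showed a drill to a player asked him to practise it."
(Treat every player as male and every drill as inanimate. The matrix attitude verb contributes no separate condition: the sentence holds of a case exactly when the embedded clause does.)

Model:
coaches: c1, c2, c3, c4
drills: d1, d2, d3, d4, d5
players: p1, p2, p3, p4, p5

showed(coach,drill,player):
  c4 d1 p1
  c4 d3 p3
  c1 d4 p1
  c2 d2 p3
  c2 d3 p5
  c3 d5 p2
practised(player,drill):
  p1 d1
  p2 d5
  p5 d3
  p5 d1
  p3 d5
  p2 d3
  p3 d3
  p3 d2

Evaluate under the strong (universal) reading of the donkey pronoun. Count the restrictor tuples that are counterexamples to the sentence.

1

"him" takes "a player" as antecedent and "it" takes "a drill"; both are donkey pronouns co-varying with the restrictor.
Strong reading: for every (c,d,p) with showed(c,d,p), practised(p,d).
Restrictor triples: (c1,d4,p1)→practised(p1,d4) ✗  (c2,d2,p3)→practised(p3,d2) ✓  (c2,d3,p5)→practised(p5,d3) ✓  (c3,d5,p2)→practised(p2,d5) ✓  (c4,d1,p1)→practised(p1,d1) ✓  (c4,d3,p3)→practised(p3,d3) ✓
Counterexamples (restrictor triples failing the scope): 1.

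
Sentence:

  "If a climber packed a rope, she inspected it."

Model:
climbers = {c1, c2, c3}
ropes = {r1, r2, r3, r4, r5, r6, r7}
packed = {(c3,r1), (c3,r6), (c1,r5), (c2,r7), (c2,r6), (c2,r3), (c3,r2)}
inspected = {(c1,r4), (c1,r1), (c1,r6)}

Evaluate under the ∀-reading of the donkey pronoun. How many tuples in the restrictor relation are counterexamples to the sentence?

"it" takes "a rope" as antecedent — a donkey pronoun bound across the clause boundary.
Strong reading: for every (c,r) with packed(c,r), inspected(c,r).
Restrictor pairs: (c1,r5) ✗  (c2,r3) ✗  (c2,r6) ✗  (c2,r7) ✗  (c3,r1) ✗  (c3,r2) ✗  (c3,r6) ✗
Counterexamples (restrictor pairs failing the scope): 7.

7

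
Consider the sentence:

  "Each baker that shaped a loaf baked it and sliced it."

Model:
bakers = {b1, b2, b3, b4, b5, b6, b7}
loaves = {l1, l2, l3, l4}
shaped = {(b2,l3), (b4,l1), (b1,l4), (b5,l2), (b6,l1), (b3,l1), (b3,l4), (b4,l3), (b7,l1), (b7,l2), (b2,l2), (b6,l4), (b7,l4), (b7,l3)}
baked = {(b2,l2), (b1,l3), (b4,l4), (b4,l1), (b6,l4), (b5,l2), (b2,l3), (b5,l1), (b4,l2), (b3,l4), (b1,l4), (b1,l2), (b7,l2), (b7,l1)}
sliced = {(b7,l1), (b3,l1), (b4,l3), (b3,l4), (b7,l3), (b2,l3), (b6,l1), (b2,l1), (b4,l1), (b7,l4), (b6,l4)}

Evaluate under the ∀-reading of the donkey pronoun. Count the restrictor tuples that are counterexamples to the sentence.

9

"it" takes "a loaf" as antecedent — a donkey pronoun bound across the clause boundary.
Strong reading: for every (b,l) with shaped(b,l), baked(b,l) ∧ sliced(b,l).
Restrictor pairs: (b1,l4) ✗  (b2,l2) ✗  (b2,l3) ✓  (b3,l1) ✗  (b3,l4) ✓  (b4,l1) ✓  (b4,l3) ✗  (b5,l2) ✗  (b6,l1) ✗  (b6,l4) ✓  (b7,l1) ✓  (b7,l2) ✗  (b7,l3) ✗  (b7,l4) ✗
Counterexamples (restrictor pairs failing the scope): 9.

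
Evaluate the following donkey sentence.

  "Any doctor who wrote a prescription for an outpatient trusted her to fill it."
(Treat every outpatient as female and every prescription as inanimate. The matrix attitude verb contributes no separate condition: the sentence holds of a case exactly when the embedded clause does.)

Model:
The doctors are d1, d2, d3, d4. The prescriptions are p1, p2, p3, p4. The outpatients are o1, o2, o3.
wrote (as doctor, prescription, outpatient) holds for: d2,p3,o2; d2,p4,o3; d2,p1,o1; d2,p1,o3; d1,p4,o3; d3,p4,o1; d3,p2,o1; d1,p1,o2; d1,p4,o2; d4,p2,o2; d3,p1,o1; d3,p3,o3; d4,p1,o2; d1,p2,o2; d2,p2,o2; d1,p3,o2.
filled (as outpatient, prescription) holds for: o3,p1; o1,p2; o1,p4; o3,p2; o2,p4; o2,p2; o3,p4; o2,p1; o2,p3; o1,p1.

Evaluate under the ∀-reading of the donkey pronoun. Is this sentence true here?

"her" takes "an outpatient" as antecedent and "it" takes "a prescription"; both are donkey pronouns co-varying with the restrictor.
Strong reading: for every (d,p,o) with wrote(d,p,o), filled(o,p).
Restrictor triples: (d1,p1,o2)→filled(o2,p1) ✓  (d1,p2,o2)→filled(o2,p2) ✓  (d1,p3,o2)→filled(o2,p3) ✓  (d1,p4,o2)→filled(o2,p4) ✓  (d1,p4,o3)→filled(o3,p4) ✓  (d2,p1,o1)→filled(o1,p1) ✓  (d2,p1,o3)→filled(o3,p1) ✓  (d2,p2,o2)→filled(o2,p2) ✓  (d2,p3,o2)→filled(o2,p3) ✓  (d2,p4,o3)→filled(o3,p4) ✓  (d3,p1,o1)→filled(o1,p1) ✓  (d3,p2,o1)→filled(o1,p2) ✓  (d3,p3,o3)→filled(o3,p3) ✗  (d3,p4,o1)→filled(o1,p4) ✓  (d4,p1,o2)→filled(o2,p1) ✓  (d4,p2,o2)→filled(o2,p2) ✓
Counterexample: (d3,p3,o3) — filled(o3,p3) does not hold.

False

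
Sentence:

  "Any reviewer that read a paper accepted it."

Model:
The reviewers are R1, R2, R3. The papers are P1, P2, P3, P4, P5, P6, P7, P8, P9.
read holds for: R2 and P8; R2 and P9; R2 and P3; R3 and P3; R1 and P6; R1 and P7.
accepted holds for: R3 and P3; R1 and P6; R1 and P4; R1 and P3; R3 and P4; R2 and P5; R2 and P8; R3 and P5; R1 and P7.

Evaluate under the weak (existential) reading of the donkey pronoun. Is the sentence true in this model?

"it" takes "a paper" as antecedent — a donkey pronoun bound across the clause boundary.
Weak reading: every reviewer r with some read-paper has at least one read-paper p such that accepted(r,p).
Per reviewer: R1:✓  R2:✓  R3:✓
Every reviewer in the restrictor has a witness.

True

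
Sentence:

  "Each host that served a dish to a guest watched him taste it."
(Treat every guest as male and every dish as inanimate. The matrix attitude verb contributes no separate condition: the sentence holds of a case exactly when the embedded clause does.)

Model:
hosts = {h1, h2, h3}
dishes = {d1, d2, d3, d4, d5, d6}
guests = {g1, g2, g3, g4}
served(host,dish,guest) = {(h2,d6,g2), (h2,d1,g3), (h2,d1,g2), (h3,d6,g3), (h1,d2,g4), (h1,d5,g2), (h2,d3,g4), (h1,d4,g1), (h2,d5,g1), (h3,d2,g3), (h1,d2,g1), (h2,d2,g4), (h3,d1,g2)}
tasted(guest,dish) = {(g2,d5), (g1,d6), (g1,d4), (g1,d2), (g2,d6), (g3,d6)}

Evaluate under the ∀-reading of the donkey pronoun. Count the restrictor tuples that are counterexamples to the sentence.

"him" takes "a guest" as antecedent and "it" takes "a dish"; both are donkey pronouns co-varying with the restrictor.
Strong reading: for every (h,d,g) with served(h,d,g), tasted(g,d).
Restrictor triples: (h1,d2,g1)→tasted(g1,d2) ✓  (h1,d2,g4)→tasted(g4,d2) ✗  (h1,d4,g1)→tasted(g1,d4) ✓  (h1,d5,g2)→tasted(g2,d5) ✓  (h2,d1,g2)→tasted(g2,d1) ✗  (h2,d1,g3)→tasted(g3,d1) ✗  (h2,d2,g4)→tasted(g4,d2) ✗  (h2,d3,g4)→tasted(g4,d3) ✗  (h2,d5,g1)→tasted(g1,d5) ✗  (h2,d6,g2)→tasted(g2,d6) ✓  (h3,d1,g2)→tasted(g2,d1) ✗  (h3,d2,g3)→tasted(g3,d2) ✗  (h3,d6,g3)→tasted(g3,d6) ✓
Counterexamples (restrictor triples failing the scope): 8.

8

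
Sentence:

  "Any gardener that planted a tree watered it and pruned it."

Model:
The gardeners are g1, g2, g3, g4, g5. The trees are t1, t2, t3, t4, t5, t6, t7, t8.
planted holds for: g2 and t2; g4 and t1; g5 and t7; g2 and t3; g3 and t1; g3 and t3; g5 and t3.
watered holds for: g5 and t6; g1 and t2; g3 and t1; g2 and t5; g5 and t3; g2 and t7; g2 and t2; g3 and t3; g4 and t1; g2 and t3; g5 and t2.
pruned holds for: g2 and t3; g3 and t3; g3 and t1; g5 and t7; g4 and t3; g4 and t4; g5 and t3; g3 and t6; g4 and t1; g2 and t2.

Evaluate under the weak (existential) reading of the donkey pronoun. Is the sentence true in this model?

"it" takes "a tree" as antecedent — a donkey pronoun bound across the clause boundary.
Weak reading: every gardener g with some planted-tree has at least one planted-tree t such that watered(g,t) ∧ pruned(g,t).
Per gardener: g2:✓  g3:✓  g4:✓  g5:✓
Every gardener in the restrictor has a witness.

True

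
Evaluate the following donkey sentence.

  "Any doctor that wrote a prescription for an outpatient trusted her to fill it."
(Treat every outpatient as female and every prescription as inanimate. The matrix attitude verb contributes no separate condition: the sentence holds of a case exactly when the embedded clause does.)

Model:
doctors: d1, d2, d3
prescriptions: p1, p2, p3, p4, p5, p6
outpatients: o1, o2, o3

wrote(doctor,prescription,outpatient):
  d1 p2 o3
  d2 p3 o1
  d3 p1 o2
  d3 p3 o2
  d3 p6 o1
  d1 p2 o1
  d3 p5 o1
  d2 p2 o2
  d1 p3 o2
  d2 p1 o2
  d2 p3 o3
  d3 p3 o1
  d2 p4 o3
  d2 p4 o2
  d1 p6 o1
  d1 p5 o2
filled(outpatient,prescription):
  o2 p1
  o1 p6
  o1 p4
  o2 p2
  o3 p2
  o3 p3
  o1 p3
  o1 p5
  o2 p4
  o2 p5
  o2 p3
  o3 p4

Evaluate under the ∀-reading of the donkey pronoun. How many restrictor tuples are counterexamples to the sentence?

"her" takes "an outpatient" as antecedent and "it" takes "a prescription"; both are donkey pronouns co-varying with the restrictor.
Strong reading: for every (d,p,o) with wrote(d,p,o), filled(o,p).
Restrictor triples: (d1,p2,o1)→filled(o1,p2) ✗  (d1,p2,o3)→filled(o3,p2) ✓  (d1,p3,o2)→filled(o2,p3) ✓  (d1,p5,o2)→filled(o2,p5) ✓  (d1,p6,o1)→filled(o1,p6) ✓  (d2,p1,o2)→filled(o2,p1) ✓  (d2,p2,o2)→filled(o2,p2) ✓  (d2,p3,o1)→filled(o1,p3) ✓  (d2,p3,o3)→filled(o3,p3) ✓  (d2,p4,o2)→filled(o2,p4) ✓  (d2,p4,o3)→filled(o3,p4) ✓  (d3,p1,o2)→filled(o2,p1) ✓  (d3,p3,o1)→filled(o1,p3) ✓  (d3,p3,o2)→filled(o2,p3) ✓  (d3,p5,o1)→filled(o1,p5) ✓  (d3,p6,o1)→filled(o1,p6) ✓
Counterexamples (restrictor triples failing the scope): 1.

1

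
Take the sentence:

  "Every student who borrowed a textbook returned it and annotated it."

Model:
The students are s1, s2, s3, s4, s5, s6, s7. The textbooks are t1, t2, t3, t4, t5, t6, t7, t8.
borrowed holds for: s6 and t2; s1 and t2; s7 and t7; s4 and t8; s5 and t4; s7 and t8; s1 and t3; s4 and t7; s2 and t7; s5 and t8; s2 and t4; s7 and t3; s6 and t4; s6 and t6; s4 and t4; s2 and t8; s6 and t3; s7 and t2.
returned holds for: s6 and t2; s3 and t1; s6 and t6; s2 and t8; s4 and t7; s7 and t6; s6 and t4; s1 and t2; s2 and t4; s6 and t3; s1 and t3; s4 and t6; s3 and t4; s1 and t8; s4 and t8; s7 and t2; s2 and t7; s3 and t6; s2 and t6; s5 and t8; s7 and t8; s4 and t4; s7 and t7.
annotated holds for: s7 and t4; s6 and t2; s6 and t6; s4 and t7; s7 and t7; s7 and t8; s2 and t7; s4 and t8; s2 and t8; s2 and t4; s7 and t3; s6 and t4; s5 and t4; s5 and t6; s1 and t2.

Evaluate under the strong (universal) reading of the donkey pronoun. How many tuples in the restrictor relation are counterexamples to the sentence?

7

"it" takes "a textbook" as antecedent — a donkey pronoun bound across the clause boundary.
Strong reading: for every (s,t) with borrowed(s,t), returned(s,t) ∧ annotated(s,t).
Restrictor pairs: (s1,t2) ✓  (s1,t3) ✗  (s2,t4) ✓  (s2,t7) ✓  (s2,t8) ✓  (s4,t4) ✗  (s4,t7) ✓  (s4,t8) ✓  (s5,t4) ✗  (s5,t8) ✗  (s6,t2) ✓  (s6,t3) ✗  (s6,t4) ✓  (s6,t6) ✓  (s7,t2) ✗  (s7,t3) ✗  (s7,t7) ✓  (s7,t8) ✓
Counterexamples (restrictor pairs failing the scope): 7.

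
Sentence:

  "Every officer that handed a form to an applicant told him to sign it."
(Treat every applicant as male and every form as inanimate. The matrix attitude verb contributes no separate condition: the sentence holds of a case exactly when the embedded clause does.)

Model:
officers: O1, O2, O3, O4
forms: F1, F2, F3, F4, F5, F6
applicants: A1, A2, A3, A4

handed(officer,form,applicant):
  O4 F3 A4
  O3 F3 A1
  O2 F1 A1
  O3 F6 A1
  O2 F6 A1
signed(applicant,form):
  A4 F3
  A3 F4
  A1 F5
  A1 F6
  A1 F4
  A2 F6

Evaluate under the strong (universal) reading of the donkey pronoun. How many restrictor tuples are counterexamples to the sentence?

2

"him" takes "an applicant" as antecedent and "it" takes "a form"; both are donkey pronouns co-varying with the restrictor.
Strong reading: for every (o,f,a) with handed(o,f,a), signed(a,f).
Restrictor triples: (O2,F1,A1)→signed(A1,F1) ✗  (O2,F6,A1)→signed(A1,F6) ✓  (O3,F3,A1)→signed(A1,F3) ✗  (O3,F6,A1)→signed(A1,F6) ✓  (O4,F3,A4)→signed(A4,F3) ✓
Counterexamples (restrictor triples failing the scope): 2.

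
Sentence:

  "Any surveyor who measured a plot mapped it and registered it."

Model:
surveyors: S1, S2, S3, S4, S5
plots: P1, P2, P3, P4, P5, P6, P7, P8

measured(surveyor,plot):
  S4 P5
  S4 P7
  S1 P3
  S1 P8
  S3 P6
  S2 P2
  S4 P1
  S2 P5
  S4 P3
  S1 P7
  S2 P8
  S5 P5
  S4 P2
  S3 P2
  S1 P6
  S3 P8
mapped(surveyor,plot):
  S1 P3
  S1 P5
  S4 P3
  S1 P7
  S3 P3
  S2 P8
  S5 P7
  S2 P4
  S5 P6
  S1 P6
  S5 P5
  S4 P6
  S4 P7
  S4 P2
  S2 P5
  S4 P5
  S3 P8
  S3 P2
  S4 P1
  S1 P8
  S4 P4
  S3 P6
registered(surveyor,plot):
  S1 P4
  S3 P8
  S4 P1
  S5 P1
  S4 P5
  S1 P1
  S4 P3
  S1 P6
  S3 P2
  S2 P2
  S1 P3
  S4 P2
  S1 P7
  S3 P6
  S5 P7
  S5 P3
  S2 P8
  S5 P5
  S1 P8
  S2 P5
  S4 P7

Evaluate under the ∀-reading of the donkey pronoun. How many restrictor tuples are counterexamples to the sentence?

1

"it" takes "a plot" as antecedent — a donkey pronoun bound across the clause boundary.
Strong reading: for every (s,p) with measured(s,p), mapped(s,p) ∧ registered(s,p).
Restrictor pairs: (S1,P3) ✓  (S1,P6) ✓  (S1,P7) ✓  (S1,P8) ✓  (S2,P2) ✗  (S2,P5) ✓  (S2,P8) ✓  (S3,P2) ✓  (S3,P6) ✓  (S3,P8) ✓  (S4,P1) ✓  (S4,P2) ✓  (S4,P3) ✓  (S4,P5) ✓  (S4,P7) ✓  (S5,P5) ✓
Counterexamples (restrictor pairs failing the scope): 1.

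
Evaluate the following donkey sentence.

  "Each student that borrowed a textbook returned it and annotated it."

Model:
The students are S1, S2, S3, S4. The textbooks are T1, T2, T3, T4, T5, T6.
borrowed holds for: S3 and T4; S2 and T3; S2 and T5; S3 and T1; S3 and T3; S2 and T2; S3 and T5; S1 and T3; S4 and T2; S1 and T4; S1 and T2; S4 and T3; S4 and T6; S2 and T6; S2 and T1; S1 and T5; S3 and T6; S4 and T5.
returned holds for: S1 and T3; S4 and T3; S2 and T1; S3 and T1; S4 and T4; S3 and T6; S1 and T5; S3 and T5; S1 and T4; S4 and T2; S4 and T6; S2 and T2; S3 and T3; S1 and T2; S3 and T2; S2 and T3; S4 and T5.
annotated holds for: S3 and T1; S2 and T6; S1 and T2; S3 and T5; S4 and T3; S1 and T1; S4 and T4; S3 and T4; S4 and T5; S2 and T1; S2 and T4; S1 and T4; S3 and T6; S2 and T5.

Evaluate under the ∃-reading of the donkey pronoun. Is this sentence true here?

"it" takes "a textbook" as antecedent — a donkey pronoun bound across the clause boundary.
Weak reading: every student s with some borrowed-textbook has at least one borrowed-textbook t such that returned(s,t) ∧ annotated(s,t).
Per student: S1:✓  S2:✓  S3:✓  S4:✓
Every student in the restrictor has a witness.

True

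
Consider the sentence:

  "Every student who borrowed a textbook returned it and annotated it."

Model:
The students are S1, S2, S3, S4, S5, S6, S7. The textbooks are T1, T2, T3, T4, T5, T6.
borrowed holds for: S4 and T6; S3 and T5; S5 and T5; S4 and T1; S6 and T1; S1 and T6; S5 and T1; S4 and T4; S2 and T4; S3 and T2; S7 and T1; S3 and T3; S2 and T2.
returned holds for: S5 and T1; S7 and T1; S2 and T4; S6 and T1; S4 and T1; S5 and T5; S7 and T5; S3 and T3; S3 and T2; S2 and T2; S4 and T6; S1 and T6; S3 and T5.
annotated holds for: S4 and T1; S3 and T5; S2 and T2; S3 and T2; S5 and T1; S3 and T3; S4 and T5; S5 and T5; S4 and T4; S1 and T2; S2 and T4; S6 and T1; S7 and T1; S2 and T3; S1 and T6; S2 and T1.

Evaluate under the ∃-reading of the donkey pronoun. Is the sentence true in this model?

True

"it" takes "a textbook" as antecedent — a donkey pronoun bound across the clause boundary.
Weak reading: every student s with some borrowed-textbook has at least one borrowed-textbook t such that returned(s,t) ∧ annotated(s,t).
Per student: S1:✓  S2:✓  S3:✓  S4:✓  S5:✓  S6:✓  S7:✓
Every student in the restrictor has a witness.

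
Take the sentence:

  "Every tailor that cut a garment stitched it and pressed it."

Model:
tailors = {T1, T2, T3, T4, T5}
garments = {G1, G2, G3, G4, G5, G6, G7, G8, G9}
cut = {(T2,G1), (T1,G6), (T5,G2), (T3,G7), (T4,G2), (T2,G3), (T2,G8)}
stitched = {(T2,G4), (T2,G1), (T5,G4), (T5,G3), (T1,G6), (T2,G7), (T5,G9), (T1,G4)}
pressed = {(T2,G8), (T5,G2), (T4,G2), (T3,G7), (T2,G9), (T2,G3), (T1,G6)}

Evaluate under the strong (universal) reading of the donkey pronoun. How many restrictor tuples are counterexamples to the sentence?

"it" takes "a garment" as antecedent — a donkey pronoun bound across the clause boundary.
Strong reading: for every (t,g) with cut(t,g), stitched(t,g) ∧ pressed(t,g).
Restrictor pairs: (T1,G6) ✓  (T2,G1) ✗  (T2,G3) ✗  (T2,G8) ✗  (T3,G7) ✗  (T4,G2) ✗  (T5,G2) ✗
Counterexamples (restrictor pairs failing the scope): 6.

6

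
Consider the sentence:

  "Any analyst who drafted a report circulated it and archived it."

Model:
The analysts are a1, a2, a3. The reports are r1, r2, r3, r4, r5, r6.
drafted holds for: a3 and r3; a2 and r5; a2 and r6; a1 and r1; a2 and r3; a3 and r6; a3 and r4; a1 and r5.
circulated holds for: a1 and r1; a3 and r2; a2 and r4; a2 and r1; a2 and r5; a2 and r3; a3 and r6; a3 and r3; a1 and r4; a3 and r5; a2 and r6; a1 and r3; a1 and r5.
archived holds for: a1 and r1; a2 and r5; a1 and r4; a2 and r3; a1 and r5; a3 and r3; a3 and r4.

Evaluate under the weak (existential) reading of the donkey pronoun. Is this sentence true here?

True

"it" takes "a report" as antecedent — a donkey pronoun bound across the clause boundary.
Weak reading: every analyst a with some drafted-report has at least one drafted-report r such that circulated(a,r) ∧ archived(a,r).
Per analyst: a1:✓  a2:✓  a3:✓
Every analyst in the restrictor has a witness.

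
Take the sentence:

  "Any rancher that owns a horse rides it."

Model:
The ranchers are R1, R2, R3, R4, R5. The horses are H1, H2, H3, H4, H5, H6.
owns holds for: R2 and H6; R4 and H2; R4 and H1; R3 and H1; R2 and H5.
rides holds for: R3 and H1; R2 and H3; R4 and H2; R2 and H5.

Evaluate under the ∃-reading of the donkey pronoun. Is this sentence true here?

"it" takes "a horse" as antecedent — a donkey pronoun bound across the clause boundary.
Weak reading: every rancher r with some owns-horse has at least one owns-horse h such that rides(r,h).
Per rancher: R2:✓  R3:✓  R4:✓
Every rancher in the restrictor has a witness.

True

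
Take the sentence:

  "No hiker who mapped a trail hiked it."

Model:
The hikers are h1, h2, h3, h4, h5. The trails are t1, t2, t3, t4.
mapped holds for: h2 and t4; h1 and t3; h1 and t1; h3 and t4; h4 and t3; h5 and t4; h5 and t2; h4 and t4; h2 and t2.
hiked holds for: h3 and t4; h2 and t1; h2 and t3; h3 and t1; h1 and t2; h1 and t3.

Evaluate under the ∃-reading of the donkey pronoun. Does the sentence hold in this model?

False

"it" takes "a trail" as antecedent — a donkey pronoun bound across the clause boundary.
Truth condition: for no (h,t) with mapped(h,t) does hiked(h,t) hold.
Restrictor pairs — does the scope hold? (h1,t1):fails  (h1,t3):holds  (h2,t2):fails  (h2,t4):fails  (h3,t4):holds  (h4,t3):fails  (h4,t4):fails  (h5,t2):fails  (h5,t4):fails
Scope holds for 2 pair(s), so the sentence is false.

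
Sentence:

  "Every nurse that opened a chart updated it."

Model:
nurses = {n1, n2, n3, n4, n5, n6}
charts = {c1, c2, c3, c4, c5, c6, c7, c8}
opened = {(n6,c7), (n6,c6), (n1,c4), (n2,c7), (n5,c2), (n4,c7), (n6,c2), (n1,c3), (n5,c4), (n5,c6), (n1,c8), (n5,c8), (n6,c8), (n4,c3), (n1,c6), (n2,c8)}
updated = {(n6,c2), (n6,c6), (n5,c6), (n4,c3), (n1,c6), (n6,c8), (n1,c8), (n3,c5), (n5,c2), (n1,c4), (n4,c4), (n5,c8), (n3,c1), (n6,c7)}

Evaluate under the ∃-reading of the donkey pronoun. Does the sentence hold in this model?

"it" takes "a chart" as antecedent — a donkey pronoun bound across the clause boundary.
Weak reading: every nurse n with some opened-chart has at least one opened-chart c such that updated(n,c).
Per nurse: n1:✓  n2:✗  n4:✓  n5:✓  n6:✓
n2 has no witness among its opened-charts.

False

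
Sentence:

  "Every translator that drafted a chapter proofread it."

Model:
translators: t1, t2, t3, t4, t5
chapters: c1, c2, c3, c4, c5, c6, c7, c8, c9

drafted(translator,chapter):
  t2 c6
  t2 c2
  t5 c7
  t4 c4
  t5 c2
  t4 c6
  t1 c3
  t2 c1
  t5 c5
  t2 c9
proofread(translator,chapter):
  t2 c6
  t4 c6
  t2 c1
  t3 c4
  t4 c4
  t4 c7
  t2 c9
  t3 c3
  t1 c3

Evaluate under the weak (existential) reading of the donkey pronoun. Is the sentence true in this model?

False

"it" takes "a chapter" as antecedent — a donkey pronoun bound across the clause boundary.
Weak reading: every translator t with some drafted-chapter has at least one drafted-chapter c such that proofread(t,c).
Per translator: t1:✓  t2:✓  t4:✓  t5:✗
t5 has no witness among its drafted-chapters.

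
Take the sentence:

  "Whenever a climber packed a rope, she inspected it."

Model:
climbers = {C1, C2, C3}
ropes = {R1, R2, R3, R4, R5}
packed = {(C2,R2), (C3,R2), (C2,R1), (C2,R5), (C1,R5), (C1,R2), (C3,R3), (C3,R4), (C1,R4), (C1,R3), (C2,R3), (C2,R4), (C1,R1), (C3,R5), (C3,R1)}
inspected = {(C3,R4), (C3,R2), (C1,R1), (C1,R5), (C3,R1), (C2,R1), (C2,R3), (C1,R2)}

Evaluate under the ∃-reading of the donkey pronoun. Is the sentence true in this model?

True

"it" takes "a rope" as antecedent — a donkey pronoun bound across the clause boundary.
Weak reading: every climber c with some packed-rope has at least one packed-rope r such that inspected(c,r).
Per climber: C1:✓  C2:✓  C3:✓
Every climber in the restrictor has a witness.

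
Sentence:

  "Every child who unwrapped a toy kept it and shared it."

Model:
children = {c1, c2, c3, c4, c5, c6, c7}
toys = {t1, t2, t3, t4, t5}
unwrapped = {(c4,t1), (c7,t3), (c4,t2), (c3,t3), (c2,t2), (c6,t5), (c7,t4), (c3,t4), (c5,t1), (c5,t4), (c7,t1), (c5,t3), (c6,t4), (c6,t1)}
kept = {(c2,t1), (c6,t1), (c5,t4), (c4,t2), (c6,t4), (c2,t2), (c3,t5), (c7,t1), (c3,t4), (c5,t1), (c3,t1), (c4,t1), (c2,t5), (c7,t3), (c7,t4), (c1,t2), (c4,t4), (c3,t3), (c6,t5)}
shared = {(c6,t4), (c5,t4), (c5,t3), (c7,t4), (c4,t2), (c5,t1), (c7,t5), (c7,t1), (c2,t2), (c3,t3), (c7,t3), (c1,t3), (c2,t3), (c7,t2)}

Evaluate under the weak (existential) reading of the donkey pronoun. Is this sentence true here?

"it" takes "a toy" as antecedent — a donkey pronoun bound across the clause boundary.
Weak reading: every child c with some unwrapped-toy has at least one unwrapped-toy t such that kept(c,t) ∧ shared(c,t).
Per child: c2:✓  c3:✓  c4:✓  c5:✓  c6:✓  c7:✓
Every child in the restrictor has a witness.

True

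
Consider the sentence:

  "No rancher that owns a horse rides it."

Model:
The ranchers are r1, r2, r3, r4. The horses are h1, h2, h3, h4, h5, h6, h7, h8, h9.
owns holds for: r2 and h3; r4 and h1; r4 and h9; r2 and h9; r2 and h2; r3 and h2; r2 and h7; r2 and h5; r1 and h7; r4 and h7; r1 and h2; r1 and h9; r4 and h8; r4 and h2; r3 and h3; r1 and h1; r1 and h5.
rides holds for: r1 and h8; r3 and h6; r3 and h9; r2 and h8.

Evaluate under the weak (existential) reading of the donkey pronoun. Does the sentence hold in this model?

"it" takes "a horse" as antecedent — a donkey pronoun bound across the clause boundary.
Truth condition: for no (r,h) with owns(r,h) does rides(r,h) hold.
Restrictor pairs — does the scope hold? (r1,h1):fails  (r1,h2):fails  (r1,h5):fails  (r1,h7):fails  (r1,h9):fails  (r2,h2):fails  (r2,h3):fails  (r2,h5):fails  (r2,h7):fails  (r2,h9):fails  (r3,h2):fails  (r3,h3):fails  (r4,h1):fails  (r4,h2):fails  (r4,h7):fails  (r4,h8):fails  (r4,h9):fails
Scope holds for no restrictor pair, so the sentence is true.

True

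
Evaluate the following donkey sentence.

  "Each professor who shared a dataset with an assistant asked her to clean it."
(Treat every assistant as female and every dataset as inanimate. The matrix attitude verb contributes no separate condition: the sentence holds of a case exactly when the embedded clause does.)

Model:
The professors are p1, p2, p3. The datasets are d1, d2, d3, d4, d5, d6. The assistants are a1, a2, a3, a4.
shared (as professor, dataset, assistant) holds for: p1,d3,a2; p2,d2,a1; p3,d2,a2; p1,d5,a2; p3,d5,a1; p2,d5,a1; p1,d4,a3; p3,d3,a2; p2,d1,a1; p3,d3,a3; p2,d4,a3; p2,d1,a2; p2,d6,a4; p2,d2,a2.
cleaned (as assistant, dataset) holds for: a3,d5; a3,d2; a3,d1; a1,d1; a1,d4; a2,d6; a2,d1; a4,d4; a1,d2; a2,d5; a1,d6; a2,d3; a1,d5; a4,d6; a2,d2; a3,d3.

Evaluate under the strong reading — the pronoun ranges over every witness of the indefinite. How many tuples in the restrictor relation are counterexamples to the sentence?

2

"her" takes "an assistant" as antecedent and "it" takes "a dataset"; both are donkey pronouns co-varying with the restrictor.
Strong reading: for every (p,d,a) with shared(p,d,a), cleaned(a,d).
Restrictor triples: (p1,d3,a2)→cleaned(a2,d3) ✓  (p1,d4,a3)→cleaned(a3,d4) ✗  (p1,d5,a2)→cleaned(a2,d5) ✓  (p2,d1,a1)→cleaned(a1,d1) ✓  (p2,d1,a2)→cleaned(a2,d1) ✓  (p2,d2,a1)→cleaned(a1,d2) ✓  (p2,d2,a2)→cleaned(a2,d2) ✓  (p2,d4,a3)→cleaned(a3,d4) ✗  (p2,d5,a1)→cleaned(a1,d5) ✓  (p2,d6,a4)→cleaned(a4,d6) ✓  (p3,d2,a2)→cleaned(a2,d2) ✓  (p3,d3,a2)→cleaned(a2,d3) ✓  (p3,d3,a3)→cleaned(a3,d3) ✓  (p3,d5,a1)→cleaned(a1,d5) ✓
Counterexamples (restrictor triples failing the scope): 2.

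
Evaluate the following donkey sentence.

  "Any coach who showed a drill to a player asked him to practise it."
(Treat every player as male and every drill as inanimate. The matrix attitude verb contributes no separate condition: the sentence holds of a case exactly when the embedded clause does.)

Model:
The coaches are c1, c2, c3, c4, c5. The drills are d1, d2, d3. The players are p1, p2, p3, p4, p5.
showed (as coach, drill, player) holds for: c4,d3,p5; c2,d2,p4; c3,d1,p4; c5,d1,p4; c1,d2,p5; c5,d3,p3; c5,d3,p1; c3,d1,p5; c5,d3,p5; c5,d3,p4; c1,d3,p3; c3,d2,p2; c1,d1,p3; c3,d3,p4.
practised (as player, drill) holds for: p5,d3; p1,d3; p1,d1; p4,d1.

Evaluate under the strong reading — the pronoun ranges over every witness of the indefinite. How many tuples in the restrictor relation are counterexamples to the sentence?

9

"him" takes "a player" as antecedent and "it" takes "a drill"; both are donkey pronouns co-varying with the restrictor.
Strong reading: for every (c,d,p) with showed(c,d,p), practised(p,d).
Restrictor triples: (c1,d1,p3)→practised(p3,d1) ✗  (c1,d2,p5)→practised(p5,d2) ✗  (c1,d3,p3)→practised(p3,d3) ✗  (c2,d2,p4)→practised(p4,d2) ✗  (c3,d1,p4)→practised(p4,d1) ✓  (c3,d1,p5)→practised(p5,d1) ✗  (c3,d2,p2)→practised(p2,d2) ✗  (c3,d3,p4)→practised(p4,d3) ✗  (c4,d3,p5)→practised(p5,d3) ✓  (c5,d1,p4)→practised(p4,d1) ✓  (c5,d3,p1)→practised(p1,d3) ✓  (c5,d3,p3)→practised(p3,d3) ✗  (c5,d3,p4)→practised(p4,d3) ✗  (c5,d3,p5)→practised(p5,d3) ✓
Counterexamples (restrictor triples failing the scope): 9.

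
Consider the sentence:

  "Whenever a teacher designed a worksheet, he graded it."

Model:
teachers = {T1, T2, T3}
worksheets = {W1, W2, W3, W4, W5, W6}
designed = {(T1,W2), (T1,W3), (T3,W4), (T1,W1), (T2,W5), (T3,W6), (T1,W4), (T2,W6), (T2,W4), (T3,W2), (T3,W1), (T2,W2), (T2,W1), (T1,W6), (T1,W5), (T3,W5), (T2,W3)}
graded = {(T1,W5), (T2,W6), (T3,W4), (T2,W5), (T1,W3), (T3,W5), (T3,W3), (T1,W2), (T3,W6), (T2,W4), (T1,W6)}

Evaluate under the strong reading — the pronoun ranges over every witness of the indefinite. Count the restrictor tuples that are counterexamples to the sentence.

7

"it" takes "a worksheet" as antecedent — a donkey pronoun bound across the clause boundary.
Strong reading: for every (t,w) with designed(t,w), graded(t,w).
Restrictor pairs: (T1,W1) ✗  (T1,W2) ✓  (T1,W3) ✓  (T1,W4) ✗  (T1,W5) ✓  (T1,W6) ✓  (T2,W1) ✗  (T2,W2) ✗  (T2,W3) ✗  (T2,W4) ✓  (T2,W5) ✓  (T2,W6) ✓  (T3,W1) ✗  (T3,W2) ✗  (T3,W4) ✓  (T3,W5) ✓  (T3,W6) ✓
Counterexamples (restrictor pairs failing the scope): 7.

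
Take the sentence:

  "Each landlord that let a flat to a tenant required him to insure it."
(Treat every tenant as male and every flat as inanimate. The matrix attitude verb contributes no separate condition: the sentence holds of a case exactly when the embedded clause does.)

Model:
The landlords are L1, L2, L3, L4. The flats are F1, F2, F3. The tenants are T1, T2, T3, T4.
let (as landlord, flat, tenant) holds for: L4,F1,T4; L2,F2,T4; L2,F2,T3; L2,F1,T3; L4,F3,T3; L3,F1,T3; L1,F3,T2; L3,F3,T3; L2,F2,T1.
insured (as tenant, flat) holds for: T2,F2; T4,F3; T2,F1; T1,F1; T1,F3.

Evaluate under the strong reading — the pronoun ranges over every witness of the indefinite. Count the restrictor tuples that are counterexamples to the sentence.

9

"him" takes "a tenant" as antecedent and "it" takes "a flat"; both are donkey pronouns co-varying with the restrictor.
Strong reading: for every (l,f,t) with let(l,f,t), insured(t,f).
Restrictor triples: (L1,F3,T2)→insured(T2,F3) ✗  (L2,F1,T3)→insured(T3,F1) ✗  (L2,F2,T1)→insured(T1,F2) ✗  (L2,F2,T3)→insured(T3,F2) ✗  (L2,F2,T4)→insured(T4,F2) ✗  (L3,F1,T3)→insured(T3,F1) ✗  (L3,F3,T3)→insured(T3,F3) ✗  (L4,F1,T4)→insured(T4,F1) ✗  (L4,F3,T3)→insured(T3,F3) ✗
Counterexamples (restrictor triples failing the scope): 9.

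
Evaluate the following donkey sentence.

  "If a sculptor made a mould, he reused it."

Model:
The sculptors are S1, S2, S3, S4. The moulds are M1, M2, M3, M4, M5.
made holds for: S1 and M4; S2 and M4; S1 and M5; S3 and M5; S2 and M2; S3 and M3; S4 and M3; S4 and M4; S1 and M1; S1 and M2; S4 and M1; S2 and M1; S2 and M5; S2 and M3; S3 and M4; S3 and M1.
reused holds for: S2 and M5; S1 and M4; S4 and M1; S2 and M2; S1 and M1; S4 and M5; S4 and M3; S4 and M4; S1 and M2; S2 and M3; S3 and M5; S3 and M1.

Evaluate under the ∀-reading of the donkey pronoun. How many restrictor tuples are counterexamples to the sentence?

5

"it" takes "a mould" as antecedent — a donkey pronoun bound across the clause boundary.
Strong reading: for every (s,m) with made(s,m), reused(s,m).
Restrictor pairs: (S1,M1) ✓  (S1,M2) ✓  (S1,M4) ✓  (S1,M5) ✗  (S2,M1) ✗  (S2,M2) ✓  (S2,M3) ✓  (S2,M4) ✗  (S2,M5) ✓  (S3,M1) ✓  (S3,M3) ✗  (S3,M4) ✗  (S3,M5) ✓  (S4,M1) ✓  (S4,M3) ✓  (S4,M4) ✓
Counterexamples (restrictor pairs failing the scope): 5.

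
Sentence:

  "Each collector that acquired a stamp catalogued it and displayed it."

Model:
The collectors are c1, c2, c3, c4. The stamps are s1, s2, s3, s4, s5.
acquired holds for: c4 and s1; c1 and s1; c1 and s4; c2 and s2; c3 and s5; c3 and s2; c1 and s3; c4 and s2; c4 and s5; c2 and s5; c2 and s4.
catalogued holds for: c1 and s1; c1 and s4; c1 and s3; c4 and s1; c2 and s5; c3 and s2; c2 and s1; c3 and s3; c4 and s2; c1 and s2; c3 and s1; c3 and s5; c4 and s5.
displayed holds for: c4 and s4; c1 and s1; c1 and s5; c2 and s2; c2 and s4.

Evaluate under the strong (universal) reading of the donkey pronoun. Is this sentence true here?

False

"it" takes "a stamp" as antecedent — a donkey pronoun bound across the clause boundary.
Strong reading: for every (c,s) with acquired(c,s), catalogued(c,s) ∧ displayed(c,s).
Restrictor pairs: (c1,s1) ✓  (c1,s3) ✗  (c1,s4) ✗  (c2,s2) ✗  (c2,s4) ✗  (c2,s5) ✗  (c3,s2) ✗  (c3,s5) ✗  (c4,s1) ✗  (c4,s2) ✗  (c4,s5) ✗
Counterexample: (c1,s3) is in acquired but fails the scope.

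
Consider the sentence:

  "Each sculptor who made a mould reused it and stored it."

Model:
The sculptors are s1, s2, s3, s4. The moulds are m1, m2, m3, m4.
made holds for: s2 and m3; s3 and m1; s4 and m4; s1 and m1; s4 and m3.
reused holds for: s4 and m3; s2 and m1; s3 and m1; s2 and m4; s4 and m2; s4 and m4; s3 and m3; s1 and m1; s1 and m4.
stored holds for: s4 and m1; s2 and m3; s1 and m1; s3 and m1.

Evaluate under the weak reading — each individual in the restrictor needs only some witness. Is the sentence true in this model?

"it" takes "a mould" as antecedent — a donkey pronoun bound across the clause boundary.
Weak reading: every sculptor s with some made-mould has at least one made-mould m such that reused(s,m) ∧ stored(s,m).
Per sculptor: s1:✓  s2:✗  s3:✓  s4:✗
s2 has no witness among its made-moulds.

False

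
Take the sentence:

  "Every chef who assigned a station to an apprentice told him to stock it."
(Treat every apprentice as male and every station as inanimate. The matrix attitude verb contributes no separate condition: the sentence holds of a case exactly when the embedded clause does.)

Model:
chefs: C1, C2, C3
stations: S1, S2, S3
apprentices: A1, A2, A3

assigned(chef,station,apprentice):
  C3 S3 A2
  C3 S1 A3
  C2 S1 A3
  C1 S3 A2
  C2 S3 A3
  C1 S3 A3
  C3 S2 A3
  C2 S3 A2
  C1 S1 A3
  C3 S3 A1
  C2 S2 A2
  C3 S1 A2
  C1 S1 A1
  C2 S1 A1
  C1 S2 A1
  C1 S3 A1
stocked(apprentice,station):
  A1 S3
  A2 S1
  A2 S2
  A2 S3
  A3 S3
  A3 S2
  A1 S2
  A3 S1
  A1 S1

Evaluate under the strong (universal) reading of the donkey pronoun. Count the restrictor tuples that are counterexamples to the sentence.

"him" takes "an apprentice" as antecedent and "it" takes "a station"; both are donkey pronouns co-varying with the restrictor.
Strong reading: for every (c,s,a) with assigned(c,s,a), stocked(a,s).
Restrictor triples: (C1,S1,A1)→stocked(A1,S1) ✓  (C1,S1,A3)→stocked(A3,S1) ✓  (C1,S2,A1)→stocked(A1,S2) ✓  (C1,S3,A1)→stocked(A1,S3) ✓  (C1,S3,A2)→stocked(A2,S3) ✓  (C1,S3,A3)→stocked(A3,S3) ✓  (C2,S1,A1)→stocked(A1,S1) ✓  (C2,S1,A3)→stocked(A3,S1) ✓  (C2,S2,A2)→stocked(A2,S2) ✓  (C2,S3,A2)→stocked(A2,S3) ✓  (C2,S3,A3)→stocked(A3,S3) ✓  (C3,S1,A2)→stocked(A2,S1) ✓  (C3,S1,A3)→stocked(A3,S1) ✓  (C3,S2,A3)→stocked(A3,S2) ✓  (C3,S3,A1)→stocked(A1,S3) ✓  (C3,S3,A2)→stocked(A2,S3) ✓
Counterexamples (restrictor triples failing the scope): 0.

0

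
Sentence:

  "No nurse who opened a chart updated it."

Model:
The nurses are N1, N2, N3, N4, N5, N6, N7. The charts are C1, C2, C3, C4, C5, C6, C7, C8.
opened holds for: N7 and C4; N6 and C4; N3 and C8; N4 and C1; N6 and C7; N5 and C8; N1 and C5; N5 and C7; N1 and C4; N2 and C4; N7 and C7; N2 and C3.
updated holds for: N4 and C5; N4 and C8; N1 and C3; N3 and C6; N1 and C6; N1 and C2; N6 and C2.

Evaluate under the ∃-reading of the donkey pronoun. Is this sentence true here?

True

"it" takes "a chart" as antecedent — a donkey pronoun bound across the clause boundary.
Truth condition: for no (n,c) with opened(n,c) does updated(n,c) hold.
Restrictor pairs — does the scope hold? (N1,C4):fails  (N1,C5):fails  (N2,C3):fails  (N2,C4):fails  (N3,C8):fails  (N4,C1):fails  (N5,C7):fails  (N5,C8):fails  (N6,C4):fails  (N6,C7):fails  (N7,C4):fails  (N7,C7):fails
Scope holds for no restrictor pair, so the sentence is true.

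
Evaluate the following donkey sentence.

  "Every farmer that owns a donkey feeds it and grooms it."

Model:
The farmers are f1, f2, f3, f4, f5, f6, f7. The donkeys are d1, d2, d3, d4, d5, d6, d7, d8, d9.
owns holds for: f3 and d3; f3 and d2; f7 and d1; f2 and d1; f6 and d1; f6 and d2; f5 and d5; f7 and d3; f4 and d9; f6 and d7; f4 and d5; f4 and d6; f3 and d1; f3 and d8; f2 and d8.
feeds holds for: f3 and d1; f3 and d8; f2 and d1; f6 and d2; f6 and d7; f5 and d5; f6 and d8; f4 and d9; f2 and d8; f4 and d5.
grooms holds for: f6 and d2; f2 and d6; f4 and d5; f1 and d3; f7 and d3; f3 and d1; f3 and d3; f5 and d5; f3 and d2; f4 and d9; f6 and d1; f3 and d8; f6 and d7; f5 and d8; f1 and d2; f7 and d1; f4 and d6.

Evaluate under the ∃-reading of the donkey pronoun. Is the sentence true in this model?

False

"it" takes "a donkey" as antecedent — a donkey pronoun bound across the clause boundary.
Weak reading: every farmer f with some owns-donkey has at least one owns-donkey d such that feeds(f,d) ∧ grooms(f,d).
Per farmer: f2:✗  f3:✓  f4:✓  f5:✓  f6:✓  f7:✗
f2 has no witness among its owns-donkeys.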